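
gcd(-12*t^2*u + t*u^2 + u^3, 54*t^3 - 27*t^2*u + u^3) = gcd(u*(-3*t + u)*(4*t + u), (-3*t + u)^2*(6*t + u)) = 3*t - u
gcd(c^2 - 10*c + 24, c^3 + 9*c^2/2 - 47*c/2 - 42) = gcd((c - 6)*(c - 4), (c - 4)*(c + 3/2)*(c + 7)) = c - 4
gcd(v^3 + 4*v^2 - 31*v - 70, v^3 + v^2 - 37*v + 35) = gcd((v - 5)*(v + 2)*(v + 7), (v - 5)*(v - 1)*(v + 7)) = v^2 + 2*v - 35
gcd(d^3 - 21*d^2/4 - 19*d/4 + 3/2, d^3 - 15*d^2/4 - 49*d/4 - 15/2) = d^2 - 5*d - 6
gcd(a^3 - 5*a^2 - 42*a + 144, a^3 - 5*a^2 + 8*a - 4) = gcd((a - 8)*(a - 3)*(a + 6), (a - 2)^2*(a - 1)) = 1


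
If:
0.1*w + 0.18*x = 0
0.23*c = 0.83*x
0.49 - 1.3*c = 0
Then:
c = 0.38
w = -0.19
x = 0.10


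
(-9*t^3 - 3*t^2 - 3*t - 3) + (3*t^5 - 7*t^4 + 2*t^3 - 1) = 3*t^5 - 7*t^4 - 7*t^3 - 3*t^2 - 3*t - 4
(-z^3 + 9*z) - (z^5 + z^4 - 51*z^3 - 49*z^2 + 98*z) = -z^5 - z^4 + 50*z^3 + 49*z^2 - 89*z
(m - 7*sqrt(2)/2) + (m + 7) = 2*m - 7*sqrt(2)/2 + 7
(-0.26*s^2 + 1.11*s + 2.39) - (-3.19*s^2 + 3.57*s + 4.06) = 2.93*s^2 - 2.46*s - 1.67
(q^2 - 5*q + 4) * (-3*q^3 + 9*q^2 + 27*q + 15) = -3*q^5 + 24*q^4 - 30*q^3 - 84*q^2 + 33*q + 60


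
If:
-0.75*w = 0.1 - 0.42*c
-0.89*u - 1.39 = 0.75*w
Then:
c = 1.78571428571429*w + 0.238095238095238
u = -0.842696629213483*w - 1.56179775280899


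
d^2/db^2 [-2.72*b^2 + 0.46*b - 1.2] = -5.44000000000000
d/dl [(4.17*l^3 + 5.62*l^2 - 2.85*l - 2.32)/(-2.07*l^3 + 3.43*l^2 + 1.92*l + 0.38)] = (-3.5527136788005e-15*l^5 + 25.9365*l^4 + 4.21380000000001*l^3 + 10.9125*l^2 + 20.1864*l + 3.3714)/(4.2849*l^6 - 14.2002*l^5 + 3.8161*l^4 + 11.598*l^3 + 6.2932*l^2 + 1.4592*l + 0.1444)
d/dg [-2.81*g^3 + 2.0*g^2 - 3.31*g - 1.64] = -8.43*g^2 + 4.0*g - 3.31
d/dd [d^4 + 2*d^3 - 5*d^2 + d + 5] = 4*d^3 + 6*d^2 - 10*d + 1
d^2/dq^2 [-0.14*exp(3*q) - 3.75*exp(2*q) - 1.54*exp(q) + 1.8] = (-1.26*exp(2*q) - 15.0*exp(q) - 1.54)*exp(q)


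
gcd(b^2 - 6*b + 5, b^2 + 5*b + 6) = 1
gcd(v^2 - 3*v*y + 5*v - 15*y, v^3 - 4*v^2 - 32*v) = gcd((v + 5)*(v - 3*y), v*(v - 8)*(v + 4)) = 1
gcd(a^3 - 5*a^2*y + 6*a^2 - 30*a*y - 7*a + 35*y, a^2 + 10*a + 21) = a + 7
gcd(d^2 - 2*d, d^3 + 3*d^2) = d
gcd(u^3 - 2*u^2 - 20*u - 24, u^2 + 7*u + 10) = u + 2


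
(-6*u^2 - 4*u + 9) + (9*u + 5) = -6*u^2 + 5*u + 14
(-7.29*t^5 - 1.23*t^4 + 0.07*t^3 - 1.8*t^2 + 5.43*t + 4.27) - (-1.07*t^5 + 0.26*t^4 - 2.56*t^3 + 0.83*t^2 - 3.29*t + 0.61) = -6.22*t^5 - 1.49*t^4 + 2.63*t^3 - 2.63*t^2 + 8.72*t + 3.66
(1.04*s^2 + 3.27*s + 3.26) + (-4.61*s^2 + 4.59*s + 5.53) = -3.57*s^2 + 7.86*s + 8.79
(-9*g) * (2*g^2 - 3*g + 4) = -18*g^3 + 27*g^2 - 36*g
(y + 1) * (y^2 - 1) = y^3 + y^2 - y - 1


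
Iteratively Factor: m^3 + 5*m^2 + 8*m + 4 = (m + 1)*(m^2 + 4*m + 4) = (m + 1)*(m + 2)*(m + 2)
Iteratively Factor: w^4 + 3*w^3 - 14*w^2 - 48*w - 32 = (w + 2)*(w^3 + w^2 - 16*w - 16) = (w - 4)*(w + 2)*(w^2 + 5*w + 4) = (w - 4)*(w + 1)*(w + 2)*(w + 4)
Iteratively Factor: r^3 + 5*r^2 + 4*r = (r + 4)*(r^2 + r) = r*(r + 4)*(r + 1)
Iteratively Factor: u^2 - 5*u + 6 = (u - 3)*(u - 2)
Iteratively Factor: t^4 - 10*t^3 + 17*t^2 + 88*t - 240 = (t - 4)*(t^3 - 6*t^2 - 7*t + 60) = (t - 4)^2*(t^2 - 2*t - 15) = (t - 5)*(t - 4)^2*(t + 3)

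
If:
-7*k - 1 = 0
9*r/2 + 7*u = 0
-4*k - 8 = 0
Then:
No Solution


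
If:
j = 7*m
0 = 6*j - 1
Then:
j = 1/6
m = 1/42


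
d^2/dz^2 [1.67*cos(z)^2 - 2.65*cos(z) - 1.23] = 2.65*cos(z) - 3.34*cos(2*z)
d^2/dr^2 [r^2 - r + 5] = 2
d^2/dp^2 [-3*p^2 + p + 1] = -6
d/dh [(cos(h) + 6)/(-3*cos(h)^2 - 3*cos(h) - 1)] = (3*sin(h)^2 - 36*cos(h) - 20)*sin(h)/(3*cos(h)^2 + 3*cos(h) + 1)^2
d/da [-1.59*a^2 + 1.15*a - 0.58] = 1.15 - 3.18*a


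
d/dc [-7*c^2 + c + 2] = 1 - 14*c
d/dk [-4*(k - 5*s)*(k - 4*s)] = -8*k + 36*s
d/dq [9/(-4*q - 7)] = 36/(4*q + 7)^2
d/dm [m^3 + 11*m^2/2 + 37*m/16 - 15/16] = 3*m^2 + 11*m + 37/16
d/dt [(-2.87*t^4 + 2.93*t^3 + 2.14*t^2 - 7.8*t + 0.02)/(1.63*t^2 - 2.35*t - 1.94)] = (-9.3562*t^5 + 25.0094*t^4 + 8.5002*t^3 - 9.36760000000001*t^2 - 8.3684*t + 15.179)/(2.6569*t^4 - 7.661*t^3 - 0.801899999999999*t^2 + 9.118*t + 3.7636)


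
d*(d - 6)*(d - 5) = d^3 - 11*d^2 + 30*d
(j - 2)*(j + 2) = j^2 - 4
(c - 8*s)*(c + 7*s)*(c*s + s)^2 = c^4*s^2 - c^3*s^3 + 2*c^3*s^2 - 56*c^2*s^4 - 2*c^2*s^3 + c^2*s^2 - 112*c*s^4 - c*s^3 - 56*s^4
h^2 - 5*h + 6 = (h - 3)*(h - 2)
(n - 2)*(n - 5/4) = n^2 - 13*n/4 + 5/2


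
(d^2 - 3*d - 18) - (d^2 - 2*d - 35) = 17 - d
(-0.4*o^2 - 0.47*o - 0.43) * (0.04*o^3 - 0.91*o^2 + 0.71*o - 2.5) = -0.016*o^5 + 0.3452*o^4 + 0.1265*o^3 + 1.0576*o^2 + 0.8697*o + 1.075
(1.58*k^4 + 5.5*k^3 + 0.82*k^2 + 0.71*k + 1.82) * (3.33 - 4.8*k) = -7.584*k^5 - 21.1386*k^4 + 14.379*k^3 - 0.6774*k^2 - 6.3717*k + 6.0606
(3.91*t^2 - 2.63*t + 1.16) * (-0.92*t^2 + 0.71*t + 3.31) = -3.5972*t^4 + 5.1957*t^3 + 10.0076*t^2 - 7.8817*t + 3.8396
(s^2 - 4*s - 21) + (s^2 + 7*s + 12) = 2*s^2 + 3*s - 9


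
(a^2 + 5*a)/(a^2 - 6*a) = (a + 5)/(a - 6)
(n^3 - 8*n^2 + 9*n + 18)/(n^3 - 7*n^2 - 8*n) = (n^2 - 9*n + 18)/(n*(n - 8))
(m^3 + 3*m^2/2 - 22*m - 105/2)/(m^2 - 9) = (2*m^2 - 3*m - 35)/(2*(m - 3))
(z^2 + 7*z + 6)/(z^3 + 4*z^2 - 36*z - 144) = (z + 1)/(z^2 - 2*z - 24)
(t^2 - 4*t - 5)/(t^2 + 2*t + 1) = (t - 5)/(t + 1)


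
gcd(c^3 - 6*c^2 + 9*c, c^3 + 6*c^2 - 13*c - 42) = c - 3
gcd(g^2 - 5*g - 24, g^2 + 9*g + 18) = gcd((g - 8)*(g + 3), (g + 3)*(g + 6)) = g + 3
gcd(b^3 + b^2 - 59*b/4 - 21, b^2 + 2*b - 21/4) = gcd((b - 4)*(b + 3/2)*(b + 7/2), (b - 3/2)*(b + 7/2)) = b + 7/2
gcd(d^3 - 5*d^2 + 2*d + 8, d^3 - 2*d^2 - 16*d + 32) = d^2 - 6*d + 8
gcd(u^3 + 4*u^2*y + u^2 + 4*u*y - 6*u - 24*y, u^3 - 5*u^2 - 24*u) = u + 3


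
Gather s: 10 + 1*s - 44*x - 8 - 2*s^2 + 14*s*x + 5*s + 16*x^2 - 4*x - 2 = -2*s^2 + s*(14*x + 6) + 16*x^2 - 48*x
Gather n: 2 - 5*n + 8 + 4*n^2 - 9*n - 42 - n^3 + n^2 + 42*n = -n^3 + 5*n^2 + 28*n - 32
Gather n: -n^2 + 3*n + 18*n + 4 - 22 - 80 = -n^2 + 21*n - 98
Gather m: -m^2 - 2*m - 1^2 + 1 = -m^2 - 2*m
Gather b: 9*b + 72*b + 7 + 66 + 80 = 81*b + 153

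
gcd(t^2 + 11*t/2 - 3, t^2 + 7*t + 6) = t + 6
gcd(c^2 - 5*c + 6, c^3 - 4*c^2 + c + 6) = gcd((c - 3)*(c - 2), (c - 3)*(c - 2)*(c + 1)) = c^2 - 5*c + 6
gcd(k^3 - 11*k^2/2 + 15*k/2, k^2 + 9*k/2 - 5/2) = 1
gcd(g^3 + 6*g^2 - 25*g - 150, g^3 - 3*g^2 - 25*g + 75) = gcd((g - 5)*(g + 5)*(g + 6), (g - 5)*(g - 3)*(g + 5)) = g^2 - 25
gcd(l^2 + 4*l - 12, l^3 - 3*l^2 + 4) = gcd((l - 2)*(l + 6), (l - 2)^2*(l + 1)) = l - 2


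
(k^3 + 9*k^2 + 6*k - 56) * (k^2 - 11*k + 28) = k^5 - 2*k^4 - 65*k^3 + 130*k^2 + 784*k - 1568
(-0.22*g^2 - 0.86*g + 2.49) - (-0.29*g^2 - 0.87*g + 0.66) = 0.07*g^2 + 0.01*g + 1.83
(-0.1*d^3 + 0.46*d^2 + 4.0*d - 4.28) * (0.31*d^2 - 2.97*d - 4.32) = -0.031*d^5 + 0.4396*d^4 + 0.3058*d^3 - 15.194*d^2 - 4.5684*d + 18.4896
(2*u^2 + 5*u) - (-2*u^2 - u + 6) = 4*u^2 + 6*u - 6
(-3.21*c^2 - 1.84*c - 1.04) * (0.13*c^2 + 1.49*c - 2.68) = -0.4173*c^4 - 5.0221*c^3 + 5.726*c^2 + 3.3816*c + 2.7872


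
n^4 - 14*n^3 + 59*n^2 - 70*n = n*(n - 7)*(n - 5)*(n - 2)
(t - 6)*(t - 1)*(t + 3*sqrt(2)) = t^3 - 7*t^2 + 3*sqrt(2)*t^2 - 21*sqrt(2)*t + 6*t + 18*sqrt(2)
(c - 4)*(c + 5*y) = c^2 + 5*c*y - 4*c - 20*y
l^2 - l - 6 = (l - 3)*(l + 2)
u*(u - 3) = u^2 - 3*u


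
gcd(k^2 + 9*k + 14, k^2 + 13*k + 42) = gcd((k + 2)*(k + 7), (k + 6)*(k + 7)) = k + 7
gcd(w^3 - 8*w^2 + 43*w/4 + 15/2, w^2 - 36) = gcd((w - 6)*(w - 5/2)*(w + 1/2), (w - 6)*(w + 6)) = w - 6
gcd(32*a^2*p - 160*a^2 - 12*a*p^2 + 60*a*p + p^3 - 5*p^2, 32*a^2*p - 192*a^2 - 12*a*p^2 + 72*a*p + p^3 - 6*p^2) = 32*a^2 - 12*a*p + p^2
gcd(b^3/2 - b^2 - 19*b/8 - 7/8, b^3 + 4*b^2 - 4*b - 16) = 1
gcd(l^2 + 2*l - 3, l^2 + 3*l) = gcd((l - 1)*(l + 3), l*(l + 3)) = l + 3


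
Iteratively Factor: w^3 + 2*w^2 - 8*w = (w + 4)*(w^2 - 2*w) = (w - 2)*(w + 4)*(w)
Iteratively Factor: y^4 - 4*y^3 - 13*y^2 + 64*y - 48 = (y - 4)*(y^3 - 13*y + 12) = (y - 4)*(y + 4)*(y^2 - 4*y + 3) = (y - 4)*(y - 1)*(y + 4)*(y - 3)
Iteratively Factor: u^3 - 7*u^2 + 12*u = (u - 3)*(u^2 - 4*u) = (u - 4)*(u - 3)*(u)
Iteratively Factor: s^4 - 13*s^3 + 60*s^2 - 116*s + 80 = (s - 2)*(s^3 - 11*s^2 + 38*s - 40) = (s - 5)*(s - 2)*(s^2 - 6*s + 8) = (s - 5)*(s - 2)^2*(s - 4)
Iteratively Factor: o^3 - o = (o - 1)*(o^2 + o) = o*(o - 1)*(o + 1)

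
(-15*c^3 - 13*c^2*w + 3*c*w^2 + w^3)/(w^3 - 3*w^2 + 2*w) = (-15*c^3 - 13*c^2*w + 3*c*w^2 + w^3)/(w*(w^2 - 3*w + 2))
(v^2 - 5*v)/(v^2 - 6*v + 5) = v/(v - 1)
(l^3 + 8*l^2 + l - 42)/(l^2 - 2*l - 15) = (l^2 + 5*l - 14)/(l - 5)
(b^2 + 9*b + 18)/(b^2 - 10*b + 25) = (b^2 + 9*b + 18)/(b^2 - 10*b + 25)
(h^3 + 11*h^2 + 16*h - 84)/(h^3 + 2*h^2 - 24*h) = (h^2 + 5*h - 14)/(h*(h - 4))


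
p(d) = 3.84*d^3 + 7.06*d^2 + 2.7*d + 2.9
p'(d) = 11.52*d^2 + 14.12*d + 2.7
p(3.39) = 242.79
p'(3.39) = 182.96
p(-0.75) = 3.23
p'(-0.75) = -1.41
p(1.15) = 21.18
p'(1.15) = 34.17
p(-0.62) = 3.02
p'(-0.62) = -1.63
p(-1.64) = 0.52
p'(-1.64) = 10.53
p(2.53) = 117.11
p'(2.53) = 112.16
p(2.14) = 78.64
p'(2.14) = 85.67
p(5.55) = 891.81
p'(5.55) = 435.91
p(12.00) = 7687.46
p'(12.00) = 1831.02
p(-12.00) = -5648.38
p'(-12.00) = 1492.14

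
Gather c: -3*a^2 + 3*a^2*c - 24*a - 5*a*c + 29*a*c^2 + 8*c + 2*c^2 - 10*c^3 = -3*a^2 - 24*a - 10*c^3 + c^2*(29*a + 2) + c*(3*a^2 - 5*a + 8)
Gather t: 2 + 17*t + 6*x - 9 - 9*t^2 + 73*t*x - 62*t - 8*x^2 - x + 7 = -9*t^2 + t*(73*x - 45) - 8*x^2 + 5*x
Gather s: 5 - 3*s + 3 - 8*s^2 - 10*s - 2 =-8*s^2 - 13*s + 6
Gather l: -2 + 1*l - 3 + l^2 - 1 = l^2 + l - 6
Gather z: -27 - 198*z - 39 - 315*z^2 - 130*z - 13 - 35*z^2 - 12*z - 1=-350*z^2 - 340*z - 80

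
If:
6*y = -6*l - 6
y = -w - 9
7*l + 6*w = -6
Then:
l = 42/13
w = -62/13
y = -55/13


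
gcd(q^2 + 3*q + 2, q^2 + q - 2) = q + 2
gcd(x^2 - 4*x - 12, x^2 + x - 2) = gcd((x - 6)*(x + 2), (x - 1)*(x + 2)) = x + 2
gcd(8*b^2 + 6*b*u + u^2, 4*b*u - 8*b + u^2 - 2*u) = 4*b + u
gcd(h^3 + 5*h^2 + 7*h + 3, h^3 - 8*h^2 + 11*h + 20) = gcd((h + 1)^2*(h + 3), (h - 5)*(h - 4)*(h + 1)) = h + 1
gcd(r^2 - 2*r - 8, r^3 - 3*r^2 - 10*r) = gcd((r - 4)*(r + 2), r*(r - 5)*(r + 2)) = r + 2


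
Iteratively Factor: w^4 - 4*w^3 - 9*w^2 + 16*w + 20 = (w + 1)*(w^3 - 5*w^2 - 4*w + 20) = (w + 1)*(w + 2)*(w^2 - 7*w + 10) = (w - 2)*(w + 1)*(w + 2)*(w - 5)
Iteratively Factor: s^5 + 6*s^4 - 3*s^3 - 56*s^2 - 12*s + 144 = (s - 2)*(s^4 + 8*s^3 + 13*s^2 - 30*s - 72) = (s - 2)*(s + 3)*(s^3 + 5*s^2 - 2*s - 24) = (s - 2)*(s + 3)^2*(s^2 + 2*s - 8) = (s - 2)^2*(s + 3)^2*(s + 4)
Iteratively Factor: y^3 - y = (y)*(y^2 - 1) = y*(y + 1)*(y - 1)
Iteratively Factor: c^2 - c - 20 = (c - 5)*(c + 4)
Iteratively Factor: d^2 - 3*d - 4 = (d + 1)*(d - 4)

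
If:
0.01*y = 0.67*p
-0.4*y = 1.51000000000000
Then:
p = -0.06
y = -3.78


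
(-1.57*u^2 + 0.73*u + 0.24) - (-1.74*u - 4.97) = -1.57*u^2 + 2.47*u + 5.21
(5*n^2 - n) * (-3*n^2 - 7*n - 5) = -15*n^4 - 32*n^3 - 18*n^2 + 5*n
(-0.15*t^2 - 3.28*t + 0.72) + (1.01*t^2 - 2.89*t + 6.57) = 0.86*t^2 - 6.17*t + 7.29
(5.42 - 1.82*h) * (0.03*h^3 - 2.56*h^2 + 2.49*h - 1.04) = -0.0546*h^4 + 4.8218*h^3 - 18.407*h^2 + 15.3886*h - 5.6368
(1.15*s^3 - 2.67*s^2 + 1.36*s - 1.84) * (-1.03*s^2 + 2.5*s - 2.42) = -1.1845*s^5 + 5.6251*s^4 - 10.8588*s^3 + 11.7566*s^2 - 7.8912*s + 4.4528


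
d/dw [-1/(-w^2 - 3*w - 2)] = (-2*w - 3)/(w^2 + 3*w + 2)^2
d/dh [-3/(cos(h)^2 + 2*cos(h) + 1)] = -6*sin(h)/(cos(h) + 1)^3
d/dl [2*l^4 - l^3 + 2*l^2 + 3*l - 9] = 8*l^3 - 3*l^2 + 4*l + 3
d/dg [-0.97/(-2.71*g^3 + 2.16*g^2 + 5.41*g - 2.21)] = (-7.8861*g^2 + 4.1904*g + 5.2477)/(2.71*g^3 - 2.16*g^2 - 5.41*g + 2.21)^2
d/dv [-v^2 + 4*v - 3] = 4 - 2*v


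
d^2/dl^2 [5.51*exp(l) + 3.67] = 5.51*exp(l)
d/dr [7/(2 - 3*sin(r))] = 21*cos(r)/(3*sin(r) - 2)^2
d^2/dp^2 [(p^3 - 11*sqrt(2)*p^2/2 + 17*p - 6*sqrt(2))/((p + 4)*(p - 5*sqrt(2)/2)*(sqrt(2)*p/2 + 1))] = 8*(-4*sqrt(2)*p^6 - 4*p^6 + 18*sqrt(2)*p^5 + 66*p^5 - 195*sqrt(2)*p^4 + 126*p^4 - 1045*sqrt(2)*p^3 + 573*p^3 - 1239*sqrt(2)*p^2 + 3978*p^2 - 1854*sqrt(2)*p + 5874*p - 5302*sqrt(2) - 2060)/(2*sqrt(2)*p^9 - 18*p^8 + 24*sqrt(2)*p^8 - 216*p^7 + 93*sqrt(2)*p^7 - 711*p^6 + 92*sqrt(2)*p^6 - 129*sqrt(2)*p^5 + 684*p^5 - 12*sqrt(2)*p^4 + 6894*p^4 + 470*sqrt(2)*p^3 + 4392*p^3 - 21600*p^2 - 2040*sqrt(2)*p^2 - 28800*p - 12000*sqrt(2)*p - 16000*sqrt(2))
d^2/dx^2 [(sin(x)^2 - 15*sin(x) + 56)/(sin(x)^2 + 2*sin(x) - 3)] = (17*sin(x)^4 - 253*sin(x)^3 - 335*sin(x)^2 - 823*sin(x) - 622)/((sin(x) - 1)^2*(sin(x) + 3)^3)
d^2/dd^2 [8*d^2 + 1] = 16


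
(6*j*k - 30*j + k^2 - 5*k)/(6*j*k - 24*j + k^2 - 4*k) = (k - 5)/(k - 4)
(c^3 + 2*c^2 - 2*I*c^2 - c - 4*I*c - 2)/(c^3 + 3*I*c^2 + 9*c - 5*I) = (c + 2)/(c + 5*I)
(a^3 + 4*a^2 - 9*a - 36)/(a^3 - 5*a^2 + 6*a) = (a^2 + 7*a + 12)/(a*(a - 2))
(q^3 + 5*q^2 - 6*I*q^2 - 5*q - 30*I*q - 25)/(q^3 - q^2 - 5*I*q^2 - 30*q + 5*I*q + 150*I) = (q - I)/(q - 6)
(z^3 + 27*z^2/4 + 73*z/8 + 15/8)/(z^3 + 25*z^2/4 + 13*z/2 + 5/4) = (z + 3/2)/(z + 1)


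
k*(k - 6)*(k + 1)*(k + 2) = k^4 - 3*k^3 - 16*k^2 - 12*k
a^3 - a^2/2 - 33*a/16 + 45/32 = (a - 5/4)*(a - 3/4)*(a + 3/2)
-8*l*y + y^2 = y*(-8*l + y)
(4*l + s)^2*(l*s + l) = 16*l^3*s + 16*l^3 + 8*l^2*s^2 + 8*l^2*s + l*s^3 + l*s^2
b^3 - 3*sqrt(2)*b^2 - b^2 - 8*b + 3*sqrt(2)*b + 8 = (b - 1)*(b - 4*sqrt(2))*(b + sqrt(2))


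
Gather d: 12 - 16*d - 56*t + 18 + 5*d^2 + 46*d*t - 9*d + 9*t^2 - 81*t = 5*d^2 + d*(46*t - 25) + 9*t^2 - 137*t + 30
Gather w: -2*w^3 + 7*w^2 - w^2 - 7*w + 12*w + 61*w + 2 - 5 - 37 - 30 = -2*w^3 + 6*w^2 + 66*w - 70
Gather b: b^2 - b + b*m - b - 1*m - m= b^2 + b*(m - 2) - 2*m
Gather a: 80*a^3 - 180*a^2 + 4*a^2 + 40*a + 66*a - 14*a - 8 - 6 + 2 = 80*a^3 - 176*a^2 + 92*a - 12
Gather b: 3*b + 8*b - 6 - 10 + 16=11*b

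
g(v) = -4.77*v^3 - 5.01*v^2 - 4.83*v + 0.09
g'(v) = -14.31*v^2 - 10.02*v - 4.83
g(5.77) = -1110.89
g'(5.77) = -539.07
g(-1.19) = 6.78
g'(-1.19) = -13.17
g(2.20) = -85.58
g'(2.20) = -96.13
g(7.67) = -2484.00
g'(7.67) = -923.52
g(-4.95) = 479.78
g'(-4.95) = -305.86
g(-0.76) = 2.96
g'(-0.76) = -5.48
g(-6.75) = 1271.42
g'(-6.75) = -589.19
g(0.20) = -1.11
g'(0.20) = -7.41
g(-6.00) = 879.03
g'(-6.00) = -459.87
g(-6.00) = 879.03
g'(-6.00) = -459.87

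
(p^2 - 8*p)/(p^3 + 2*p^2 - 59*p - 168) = p/(p^2 + 10*p + 21)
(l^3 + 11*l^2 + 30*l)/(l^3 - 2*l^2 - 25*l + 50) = l*(l + 6)/(l^2 - 7*l + 10)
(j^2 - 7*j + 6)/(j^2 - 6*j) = (j - 1)/j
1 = 1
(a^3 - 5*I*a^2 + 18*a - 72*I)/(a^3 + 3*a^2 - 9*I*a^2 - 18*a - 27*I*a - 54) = (a + 4*I)/(a + 3)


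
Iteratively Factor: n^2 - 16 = (n - 4)*(n + 4)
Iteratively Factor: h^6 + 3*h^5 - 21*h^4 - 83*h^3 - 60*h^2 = (h)*(h^5 + 3*h^4 - 21*h^3 - 83*h^2 - 60*h) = h*(h + 1)*(h^4 + 2*h^3 - 23*h^2 - 60*h) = h^2*(h + 1)*(h^3 + 2*h^2 - 23*h - 60) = h^2*(h + 1)*(h + 4)*(h^2 - 2*h - 15) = h^2*(h + 1)*(h + 3)*(h + 4)*(h - 5)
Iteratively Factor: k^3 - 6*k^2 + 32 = (k + 2)*(k^2 - 8*k + 16) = (k - 4)*(k + 2)*(k - 4)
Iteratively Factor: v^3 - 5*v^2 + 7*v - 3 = (v - 3)*(v^2 - 2*v + 1) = (v - 3)*(v - 1)*(v - 1)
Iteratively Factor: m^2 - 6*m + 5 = (m - 5)*(m - 1)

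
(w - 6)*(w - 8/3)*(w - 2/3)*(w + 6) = w^4 - 10*w^3/3 - 308*w^2/9 + 120*w - 64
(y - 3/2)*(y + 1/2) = y^2 - y - 3/4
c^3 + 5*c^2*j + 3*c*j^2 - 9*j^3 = (c - j)*(c + 3*j)^2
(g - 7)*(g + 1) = g^2 - 6*g - 7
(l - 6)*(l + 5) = l^2 - l - 30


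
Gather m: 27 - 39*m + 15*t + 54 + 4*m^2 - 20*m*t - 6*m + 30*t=4*m^2 + m*(-20*t - 45) + 45*t + 81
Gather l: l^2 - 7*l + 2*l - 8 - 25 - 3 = l^2 - 5*l - 36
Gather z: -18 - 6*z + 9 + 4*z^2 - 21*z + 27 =4*z^2 - 27*z + 18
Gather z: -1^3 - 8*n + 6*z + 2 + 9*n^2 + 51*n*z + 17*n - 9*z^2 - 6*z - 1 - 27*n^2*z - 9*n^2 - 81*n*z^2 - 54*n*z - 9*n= z^2*(-81*n - 9) + z*(-27*n^2 - 3*n)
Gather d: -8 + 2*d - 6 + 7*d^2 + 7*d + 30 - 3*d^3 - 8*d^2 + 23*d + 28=-3*d^3 - d^2 + 32*d + 44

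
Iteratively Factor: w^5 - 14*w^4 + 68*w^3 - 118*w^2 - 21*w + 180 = (w - 5)*(w^4 - 9*w^3 + 23*w^2 - 3*w - 36) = (w - 5)*(w - 4)*(w^3 - 5*w^2 + 3*w + 9) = (w - 5)*(w - 4)*(w - 3)*(w^2 - 2*w - 3) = (w - 5)*(w - 4)*(w - 3)*(w + 1)*(w - 3)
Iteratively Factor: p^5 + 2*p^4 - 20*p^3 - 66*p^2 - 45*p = (p + 1)*(p^4 + p^3 - 21*p^2 - 45*p) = p*(p + 1)*(p^3 + p^2 - 21*p - 45) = p*(p - 5)*(p + 1)*(p^2 + 6*p + 9) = p*(p - 5)*(p + 1)*(p + 3)*(p + 3)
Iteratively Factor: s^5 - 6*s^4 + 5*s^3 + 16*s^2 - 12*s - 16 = (s - 2)*(s^4 - 4*s^3 - 3*s^2 + 10*s + 8) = (s - 2)*(s + 1)*(s^3 - 5*s^2 + 2*s + 8) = (s - 2)^2*(s + 1)*(s^2 - 3*s - 4) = (s - 4)*(s - 2)^2*(s + 1)*(s + 1)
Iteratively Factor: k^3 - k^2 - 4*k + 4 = (k + 2)*(k^2 - 3*k + 2) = (k - 2)*(k + 2)*(k - 1)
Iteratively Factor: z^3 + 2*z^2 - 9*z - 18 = (z + 3)*(z^2 - z - 6) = (z - 3)*(z + 3)*(z + 2)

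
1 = 1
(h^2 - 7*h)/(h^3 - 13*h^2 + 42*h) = 1/(h - 6)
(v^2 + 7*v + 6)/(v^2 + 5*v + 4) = (v + 6)/(v + 4)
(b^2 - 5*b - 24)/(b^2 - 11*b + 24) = (b + 3)/(b - 3)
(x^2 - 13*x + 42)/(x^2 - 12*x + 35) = (x - 6)/(x - 5)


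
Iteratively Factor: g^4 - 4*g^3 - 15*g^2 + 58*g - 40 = (g - 1)*(g^3 - 3*g^2 - 18*g + 40) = (g - 5)*(g - 1)*(g^2 + 2*g - 8) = (g - 5)*(g - 2)*(g - 1)*(g + 4)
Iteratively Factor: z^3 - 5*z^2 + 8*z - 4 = (z - 2)*(z^2 - 3*z + 2) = (z - 2)*(z - 1)*(z - 2)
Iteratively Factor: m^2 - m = (m)*(m - 1)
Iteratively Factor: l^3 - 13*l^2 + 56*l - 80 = (l - 4)*(l^2 - 9*l + 20) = (l - 5)*(l - 4)*(l - 4)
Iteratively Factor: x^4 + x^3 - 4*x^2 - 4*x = (x - 2)*(x^3 + 3*x^2 + 2*x) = (x - 2)*(x + 2)*(x^2 + x) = (x - 2)*(x + 1)*(x + 2)*(x)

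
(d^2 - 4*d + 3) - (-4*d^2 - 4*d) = 5*d^2 + 3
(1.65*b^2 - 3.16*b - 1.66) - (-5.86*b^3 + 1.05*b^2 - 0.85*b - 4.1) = 5.86*b^3 + 0.6*b^2 - 2.31*b + 2.44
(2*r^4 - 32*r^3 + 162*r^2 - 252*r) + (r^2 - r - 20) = 2*r^4 - 32*r^3 + 163*r^2 - 253*r - 20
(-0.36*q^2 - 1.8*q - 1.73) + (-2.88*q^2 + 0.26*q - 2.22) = -3.24*q^2 - 1.54*q - 3.95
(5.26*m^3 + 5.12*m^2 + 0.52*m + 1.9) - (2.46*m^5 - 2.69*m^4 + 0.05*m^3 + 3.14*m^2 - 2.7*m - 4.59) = -2.46*m^5 + 2.69*m^4 + 5.21*m^3 + 1.98*m^2 + 3.22*m + 6.49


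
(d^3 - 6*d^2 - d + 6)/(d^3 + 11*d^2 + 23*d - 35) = (d^2 - 5*d - 6)/(d^2 + 12*d + 35)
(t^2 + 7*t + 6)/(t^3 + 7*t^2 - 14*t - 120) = (t + 1)/(t^2 + t - 20)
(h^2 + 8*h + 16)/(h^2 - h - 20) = (h + 4)/(h - 5)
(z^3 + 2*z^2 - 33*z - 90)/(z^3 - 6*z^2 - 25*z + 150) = (z + 3)/(z - 5)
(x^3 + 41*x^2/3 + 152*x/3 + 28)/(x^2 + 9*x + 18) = (3*x^2 + 23*x + 14)/(3*(x + 3))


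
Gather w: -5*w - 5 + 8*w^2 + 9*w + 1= 8*w^2 + 4*w - 4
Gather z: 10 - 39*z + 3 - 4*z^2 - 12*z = -4*z^2 - 51*z + 13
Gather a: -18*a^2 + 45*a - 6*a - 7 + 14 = -18*a^2 + 39*a + 7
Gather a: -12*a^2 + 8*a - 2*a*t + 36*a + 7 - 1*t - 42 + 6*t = -12*a^2 + a*(44 - 2*t) + 5*t - 35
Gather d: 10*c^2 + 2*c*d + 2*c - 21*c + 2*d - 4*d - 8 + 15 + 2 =10*c^2 - 19*c + d*(2*c - 2) + 9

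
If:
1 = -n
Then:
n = -1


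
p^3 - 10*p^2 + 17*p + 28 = (p - 7)*(p - 4)*(p + 1)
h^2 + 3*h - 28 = (h - 4)*(h + 7)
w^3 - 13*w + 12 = (w - 3)*(w - 1)*(w + 4)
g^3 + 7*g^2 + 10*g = g*(g + 2)*(g + 5)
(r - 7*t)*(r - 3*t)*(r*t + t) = r^3*t - 10*r^2*t^2 + r^2*t + 21*r*t^3 - 10*r*t^2 + 21*t^3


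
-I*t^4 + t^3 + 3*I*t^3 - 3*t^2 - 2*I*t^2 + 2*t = t*(t - 2)*(t - 1)*(-I*t + 1)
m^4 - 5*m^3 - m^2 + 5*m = m*(m - 5)*(m - 1)*(m + 1)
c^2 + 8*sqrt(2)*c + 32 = (c + 4*sqrt(2))^2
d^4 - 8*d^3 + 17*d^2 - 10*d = d*(d - 5)*(d - 2)*(d - 1)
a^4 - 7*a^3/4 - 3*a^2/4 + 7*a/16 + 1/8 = (a - 2)*(a - 1/2)*(a + 1/4)*(a + 1/2)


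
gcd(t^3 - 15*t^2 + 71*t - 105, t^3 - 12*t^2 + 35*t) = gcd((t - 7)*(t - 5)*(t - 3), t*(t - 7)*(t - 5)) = t^2 - 12*t + 35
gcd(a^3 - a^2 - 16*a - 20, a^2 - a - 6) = a + 2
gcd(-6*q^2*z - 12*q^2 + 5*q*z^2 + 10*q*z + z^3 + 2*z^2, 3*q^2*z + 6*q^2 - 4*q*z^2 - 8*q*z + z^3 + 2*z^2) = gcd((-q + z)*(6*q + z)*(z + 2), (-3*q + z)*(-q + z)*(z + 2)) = -q*z - 2*q + z^2 + 2*z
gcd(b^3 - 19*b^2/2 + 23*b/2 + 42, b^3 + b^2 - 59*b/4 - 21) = b^2 - 5*b/2 - 6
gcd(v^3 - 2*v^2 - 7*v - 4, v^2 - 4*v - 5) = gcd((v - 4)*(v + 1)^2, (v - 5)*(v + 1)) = v + 1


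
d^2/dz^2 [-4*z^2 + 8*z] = -8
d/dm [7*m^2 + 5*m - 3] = 14*m + 5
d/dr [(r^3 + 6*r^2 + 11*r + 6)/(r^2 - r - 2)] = (r^2 - 4*r - 16)/(r^2 - 4*r + 4)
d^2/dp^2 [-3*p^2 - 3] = -6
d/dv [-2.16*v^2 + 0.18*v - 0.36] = 0.18 - 4.32*v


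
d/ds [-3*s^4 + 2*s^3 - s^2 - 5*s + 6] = -12*s^3 + 6*s^2 - 2*s - 5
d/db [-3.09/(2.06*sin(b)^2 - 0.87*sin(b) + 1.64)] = (12.7308*sin(b) - 2.6883)*cos(b)/(2.06*sin(b)^2 - 0.87*sin(b) + 1.64)^2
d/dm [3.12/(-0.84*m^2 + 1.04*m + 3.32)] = (5.2416*m - 3.2448)/(-0.84*m^2 + 1.04*m + 3.32)^2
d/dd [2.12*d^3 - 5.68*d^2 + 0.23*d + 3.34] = 6.36*d^2 - 11.36*d + 0.23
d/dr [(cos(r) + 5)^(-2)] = 2*sin(r)/(cos(r) + 5)^3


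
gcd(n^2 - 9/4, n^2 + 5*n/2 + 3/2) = n + 3/2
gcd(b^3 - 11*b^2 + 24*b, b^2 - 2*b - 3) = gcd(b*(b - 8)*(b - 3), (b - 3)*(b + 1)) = b - 3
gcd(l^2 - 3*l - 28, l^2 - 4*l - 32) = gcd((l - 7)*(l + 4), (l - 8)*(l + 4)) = l + 4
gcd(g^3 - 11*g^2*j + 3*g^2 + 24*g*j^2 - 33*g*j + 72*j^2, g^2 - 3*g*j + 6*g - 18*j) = g - 3*j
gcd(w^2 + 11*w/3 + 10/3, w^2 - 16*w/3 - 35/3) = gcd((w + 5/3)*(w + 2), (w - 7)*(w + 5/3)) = w + 5/3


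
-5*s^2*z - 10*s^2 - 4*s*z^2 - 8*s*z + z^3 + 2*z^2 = (-5*s + z)*(s + z)*(z + 2)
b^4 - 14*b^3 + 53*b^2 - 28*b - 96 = (b - 8)*(b - 4)*(b - 3)*(b + 1)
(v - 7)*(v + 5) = v^2 - 2*v - 35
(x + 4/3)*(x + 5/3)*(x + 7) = x^3 + 10*x^2 + 209*x/9 + 140/9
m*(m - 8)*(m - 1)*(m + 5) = m^4 - 4*m^3 - 37*m^2 + 40*m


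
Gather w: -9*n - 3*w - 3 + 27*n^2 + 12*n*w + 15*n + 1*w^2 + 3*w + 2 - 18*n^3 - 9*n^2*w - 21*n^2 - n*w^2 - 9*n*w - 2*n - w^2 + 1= -18*n^3 + 6*n^2 - n*w^2 + 4*n + w*(-9*n^2 + 3*n)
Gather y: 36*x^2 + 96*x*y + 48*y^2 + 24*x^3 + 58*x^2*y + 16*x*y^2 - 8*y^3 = 24*x^3 + 36*x^2 - 8*y^3 + y^2*(16*x + 48) + y*(58*x^2 + 96*x)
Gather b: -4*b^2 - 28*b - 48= -4*b^2 - 28*b - 48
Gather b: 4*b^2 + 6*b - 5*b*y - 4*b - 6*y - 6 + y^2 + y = 4*b^2 + b*(2 - 5*y) + y^2 - 5*y - 6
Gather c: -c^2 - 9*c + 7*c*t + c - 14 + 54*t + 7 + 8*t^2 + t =-c^2 + c*(7*t - 8) + 8*t^2 + 55*t - 7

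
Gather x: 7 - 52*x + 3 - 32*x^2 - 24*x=-32*x^2 - 76*x + 10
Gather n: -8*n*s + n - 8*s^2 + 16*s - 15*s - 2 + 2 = n*(1 - 8*s) - 8*s^2 + s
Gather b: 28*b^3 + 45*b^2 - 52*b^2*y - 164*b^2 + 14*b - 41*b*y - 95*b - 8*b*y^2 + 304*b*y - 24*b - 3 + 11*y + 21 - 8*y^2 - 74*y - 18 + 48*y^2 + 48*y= 28*b^3 + b^2*(-52*y - 119) + b*(-8*y^2 + 263*y - 105) + 40*y^2 - 15*y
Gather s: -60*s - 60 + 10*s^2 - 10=10*s^2 - 60*s - 70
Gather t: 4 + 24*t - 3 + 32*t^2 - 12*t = 32*t^2 + 12*t + 1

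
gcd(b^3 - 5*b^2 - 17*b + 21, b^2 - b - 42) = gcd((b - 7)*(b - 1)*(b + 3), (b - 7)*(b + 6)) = b - 7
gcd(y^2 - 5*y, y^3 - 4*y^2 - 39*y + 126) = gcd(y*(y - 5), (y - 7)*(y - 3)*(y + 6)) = 1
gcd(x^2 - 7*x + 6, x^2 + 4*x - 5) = x - 1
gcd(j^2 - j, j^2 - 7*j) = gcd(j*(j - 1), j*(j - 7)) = j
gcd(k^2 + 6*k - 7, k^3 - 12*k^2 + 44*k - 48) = 1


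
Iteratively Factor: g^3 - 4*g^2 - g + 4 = (g - 1)*(g^2 - 3*g - 4) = (g - 1)*(g + 1)*(g - 4)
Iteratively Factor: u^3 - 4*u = (u - 2)*(u^2 + 2*u) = u*(u - 2)*(u + 2)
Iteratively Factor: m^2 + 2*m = (m)*(m + 2)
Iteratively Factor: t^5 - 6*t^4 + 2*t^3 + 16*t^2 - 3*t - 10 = (t - 1)*(t^4 - 5*t^3 - 3*t^2 + 13*t + 10) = (t - 1)*(t + 1)*(t^3 - 6*t^2 + 3*t + 10) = (t - 2)*(t - 1)*(t + 1)*(t^2 - 4*t - 5) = (t - 2)*(t - 1)*(t + 1)^2*(t - 5)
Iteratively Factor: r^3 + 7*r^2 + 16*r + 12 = (r + 2)*(r^2 + 5*r + 6) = (r + 2)*(r + 3)*(r + 2)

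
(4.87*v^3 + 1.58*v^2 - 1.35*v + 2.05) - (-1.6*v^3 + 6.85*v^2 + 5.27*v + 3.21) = 6.47*v^3 - 5.27*v^2 - 6.62*v - 1.16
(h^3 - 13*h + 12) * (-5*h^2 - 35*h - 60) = -5*h^5 - 35*h^4 + 5*h^3 + 395*h^2 + 360*h - 720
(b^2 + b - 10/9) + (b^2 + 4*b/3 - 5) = 2*b^2 + 7*b/3 - 55/9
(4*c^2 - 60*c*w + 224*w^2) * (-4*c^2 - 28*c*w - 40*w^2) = -16*c^4 + 128*c^3*w + 624*c^2*w^2 - 3872*c*w^3 - 8960*w^4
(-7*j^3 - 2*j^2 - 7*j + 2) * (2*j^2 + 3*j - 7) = -14*j^5 - 25*j^4 + 29*j^3 - 3*j^2 + 55*j - 14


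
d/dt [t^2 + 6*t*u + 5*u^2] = 2*t + 6*u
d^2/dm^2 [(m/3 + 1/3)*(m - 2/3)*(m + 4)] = 2*m + 26/9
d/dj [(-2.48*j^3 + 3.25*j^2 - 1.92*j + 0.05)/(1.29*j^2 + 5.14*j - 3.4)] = (-3.1992*j^4 - 25.4944*j^3 + 44.4778*j^2 - 22.229*j + 6.271)/(1.6641*j^4 + 13.2612*j^3 + 17.6476*j^2 - 34.952*j + 11.56)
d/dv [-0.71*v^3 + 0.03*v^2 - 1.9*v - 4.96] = -2.13*v^2 + 0.06*v - 1.9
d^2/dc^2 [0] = 0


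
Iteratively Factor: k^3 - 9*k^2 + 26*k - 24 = (k - 2)*(k^2 - 7*k + 12) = (k - 4)*(k - 2)*(k - 3)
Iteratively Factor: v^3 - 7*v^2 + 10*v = (v)*(v^2 - 7*v + 10) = v*(v - 5)*(v - 2)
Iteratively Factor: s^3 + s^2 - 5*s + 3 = (s - 1)*(s^2 + 2*s - 3) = (s - 1)*(s + 3)*(s - 1)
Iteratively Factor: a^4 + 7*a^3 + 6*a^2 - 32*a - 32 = (a + 4)*(a^3 + 3*a^2 - 6*a - 8) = (a + 4)^2*(a^2 - a - 2) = (a - 2)*(a + 4)^2*(a + 1)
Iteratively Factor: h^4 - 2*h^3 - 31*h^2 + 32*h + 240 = (h - 5)*(h^3 + 3*h^2 - 16*h - 48) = (h - 5)*(h + 4)*(h^2 - h - 12) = (h - 5)*(h + 3)*(h + 4)*(h - 4)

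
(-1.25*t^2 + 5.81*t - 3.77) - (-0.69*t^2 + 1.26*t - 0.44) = -0.56*t^2 + 4.55*t - 3.33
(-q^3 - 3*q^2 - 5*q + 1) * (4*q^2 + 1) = -4*q^5 - 12*q^4 - 21*q^3 + q^2 - 5*q + 1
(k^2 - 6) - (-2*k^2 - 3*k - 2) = 3*k^2 + 3*k - 4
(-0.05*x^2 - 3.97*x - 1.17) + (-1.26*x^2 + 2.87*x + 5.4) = -1.31*x^2 - 1.1*x + 4.23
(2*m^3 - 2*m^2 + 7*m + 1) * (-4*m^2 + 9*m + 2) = -8*m^5 + 26*m^4 - 42*m^3 + 55*m^2 + 23*m + 2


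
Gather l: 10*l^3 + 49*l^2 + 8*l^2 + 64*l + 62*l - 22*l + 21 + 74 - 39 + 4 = 10*l^3 + 57*l^2 + 104*l + 60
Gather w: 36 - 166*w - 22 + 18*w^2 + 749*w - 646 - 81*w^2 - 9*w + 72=-63*w^2 + 574*w - 560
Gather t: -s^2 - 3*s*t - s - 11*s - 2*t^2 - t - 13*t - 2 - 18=-s^2 - 12*s - 2*t^2 + t*(-3*s - 14) - 20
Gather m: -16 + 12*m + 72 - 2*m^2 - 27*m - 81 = -2*m^2 - 15*m - 25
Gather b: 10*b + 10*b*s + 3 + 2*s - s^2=b*(10*s + 10) - s^2 + 2*s + 3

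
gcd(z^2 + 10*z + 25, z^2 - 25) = z + 5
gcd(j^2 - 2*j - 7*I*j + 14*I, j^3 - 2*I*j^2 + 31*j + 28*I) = j - 7*I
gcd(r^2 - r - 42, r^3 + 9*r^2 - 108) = r + 6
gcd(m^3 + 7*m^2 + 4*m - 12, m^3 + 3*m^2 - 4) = m^2 + m - 2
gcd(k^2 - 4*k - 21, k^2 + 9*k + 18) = k + 3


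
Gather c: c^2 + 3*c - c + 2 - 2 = c^2 + 2*c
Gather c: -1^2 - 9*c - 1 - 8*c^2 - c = -8*c^2 - 10*c - 2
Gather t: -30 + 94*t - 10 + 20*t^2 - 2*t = 20*t^2 + 92*t - 40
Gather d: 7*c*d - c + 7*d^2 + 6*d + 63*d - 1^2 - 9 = -c + 7*d^2 + d*(7*c + 69) - 10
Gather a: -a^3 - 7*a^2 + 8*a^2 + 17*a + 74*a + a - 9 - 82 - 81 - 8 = -a^3 + a^2 + 92*a - 180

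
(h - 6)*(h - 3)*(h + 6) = h^3 - 3*h^2 - 36*h + 108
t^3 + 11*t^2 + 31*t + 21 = (t + 1)*(t + 3)*(t + 7)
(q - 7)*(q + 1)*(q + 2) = q^3 - 4*q^2 - 19*q - 14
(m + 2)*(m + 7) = m^2 + 9*m + 14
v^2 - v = v*(v - 1)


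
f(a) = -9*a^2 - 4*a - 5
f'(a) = -18*a - 4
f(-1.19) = -12.98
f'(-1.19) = 17.42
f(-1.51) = -19.48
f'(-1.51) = 23.18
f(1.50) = -31.25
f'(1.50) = -31.00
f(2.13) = -54.35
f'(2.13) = -42.34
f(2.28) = -60.91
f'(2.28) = -45.04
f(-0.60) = -5.84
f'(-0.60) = 6.80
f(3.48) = -127.91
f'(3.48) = -66.64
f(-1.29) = -14.82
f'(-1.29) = 19.22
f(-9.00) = -698.00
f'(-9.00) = 158.00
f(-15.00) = -1970.00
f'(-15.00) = 266.00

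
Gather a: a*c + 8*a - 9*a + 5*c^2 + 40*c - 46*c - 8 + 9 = a*(c - 1) + 5*c^2 - 6*c + 1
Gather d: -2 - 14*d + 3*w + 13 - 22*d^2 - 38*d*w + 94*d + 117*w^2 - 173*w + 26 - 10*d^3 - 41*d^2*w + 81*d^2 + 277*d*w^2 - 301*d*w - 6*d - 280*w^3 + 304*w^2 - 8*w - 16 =-10*d^3 + d^2*(59 - 41*w) + d*(277*w^2 - 339*w + 74) - 280*w^3 + 421*w^2 - 178*w + 21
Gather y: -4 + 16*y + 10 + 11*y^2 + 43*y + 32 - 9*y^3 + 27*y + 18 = -9*y^3 + 11*y^2 + 86*y + 56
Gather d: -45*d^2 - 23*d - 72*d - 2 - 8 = -45*d^2 - 95*d - 10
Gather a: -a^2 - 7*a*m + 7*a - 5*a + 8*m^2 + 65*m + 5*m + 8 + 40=-a^2 + a*(2 - 7*m) + 8*m^2 + 70*m + 48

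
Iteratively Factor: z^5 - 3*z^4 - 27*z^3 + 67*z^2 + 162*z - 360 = (z + 4)*(z^4 - 7*z^3 + z^2 + 63*z - 90) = (z - 3)*(z + 4)*(z^3 - 4*z^2 - 11*z + 30) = (z - 3)*(z - 2)*(z + 4)*(z^2 - 2*z - 15) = (z - 5)*(z - 3)*(z - 2)*(z + 4)*(z + 3)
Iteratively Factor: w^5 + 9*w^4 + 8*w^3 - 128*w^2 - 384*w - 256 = (w - 4)*(w^4 + 13*w^3 + 60*w^2 + 112*w + 64) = (w - 4)*(w + 4)*(w^3 + 9*w^2 + 24*w + 16) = (w - 4)*(w + 4)^2*(w^2 + 5*w + 4) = (w - 4)*(w + 4)^3*(w + 1)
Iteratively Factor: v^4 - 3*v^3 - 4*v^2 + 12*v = (v - 3)*(v^3 - 4*v) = (v - 3)*(v - 2)*(v^2 + 2*v) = v*(v - 3)*(v - 2)*(v + 2)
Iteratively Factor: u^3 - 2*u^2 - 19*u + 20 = (u + 4)*(u^2 - 6*u + 5) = (u - 5)*(u + 4)*(u - 1)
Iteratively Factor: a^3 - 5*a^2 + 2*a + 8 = (a - 4)*(a^2 - a - 2) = (a - 4)*(a + 1)*(a - 2)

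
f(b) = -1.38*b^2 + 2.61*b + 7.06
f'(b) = 2.61 - 2.76*b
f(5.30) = -17.87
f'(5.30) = -12.02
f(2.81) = 3.50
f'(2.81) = -5.15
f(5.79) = -24.09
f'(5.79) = -13.37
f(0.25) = 7.63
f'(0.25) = 1.92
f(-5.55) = -49.93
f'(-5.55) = 17.93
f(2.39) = 5.42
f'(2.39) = -3.99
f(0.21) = 7.55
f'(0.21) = 2.03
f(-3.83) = -23.18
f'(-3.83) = 13.18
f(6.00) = -26.96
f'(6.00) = -13.95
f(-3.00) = -13.19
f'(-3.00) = 10.89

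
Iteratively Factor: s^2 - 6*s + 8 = (s - 2)*(s - 4)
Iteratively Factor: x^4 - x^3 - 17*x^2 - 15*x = (x - 5)*(x^3 + 4*x^2 + 3*x) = x*(x - 5)*(x^2 + 4*x + 3) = x*(x - 5)*(x + 3)*(x + 1)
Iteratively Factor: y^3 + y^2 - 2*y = (y + 2)*(y^2 - y) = y*(y + 2)*(y - 1)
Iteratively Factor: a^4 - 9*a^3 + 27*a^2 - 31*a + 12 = (a - 1)*(a^3 - 8*a^2 + 19*a - 12) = (a - 3)*(a - 1)*(a^2 - 5*a + 4) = (a - 3)*(a - 1)^2*(a - 4)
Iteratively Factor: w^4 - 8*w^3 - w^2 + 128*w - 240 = (w + 4)*(w^3 - 12*w^2 + 47*w - 60) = (w - 3)*(w + 4)*(w^2 - 9*w + 20) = (w - 5)*(w - 3)*(w + 4)*(w - 4)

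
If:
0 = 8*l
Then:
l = 0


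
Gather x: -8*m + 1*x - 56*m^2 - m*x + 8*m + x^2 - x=-56*m^2 - m*x + x^2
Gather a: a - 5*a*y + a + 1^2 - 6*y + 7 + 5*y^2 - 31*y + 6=a*(2 - 5*y) + 5*y^2 - 37*y + 14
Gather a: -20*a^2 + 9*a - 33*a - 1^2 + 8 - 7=-20*a^2 - 24*a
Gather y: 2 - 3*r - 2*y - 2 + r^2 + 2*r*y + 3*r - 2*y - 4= r^2 + y*(2*r - 4) - 4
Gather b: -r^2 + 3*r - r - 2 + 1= -r^2 + 2*r - 1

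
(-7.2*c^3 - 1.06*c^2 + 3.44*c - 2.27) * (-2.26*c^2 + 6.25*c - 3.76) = 16.272*c^5 - 42.6044*c^4 + 12.6726*c^3 + 30.6158*c^2 - 27.1219*c + 8.5352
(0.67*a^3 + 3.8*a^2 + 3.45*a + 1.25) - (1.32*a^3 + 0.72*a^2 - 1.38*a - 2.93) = -0.65*a^3 + 3.08*a^2 + 4.83*a + 4.18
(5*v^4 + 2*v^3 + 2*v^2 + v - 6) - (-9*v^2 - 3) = 5*v^4 + 2*v^3 + 11*v^2 + v - 3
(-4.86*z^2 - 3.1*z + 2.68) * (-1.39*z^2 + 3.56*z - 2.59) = 6.7554*z^4 - 12.9926*z^3 - 2.1738*z^2 + 17.5698*z - 6.9412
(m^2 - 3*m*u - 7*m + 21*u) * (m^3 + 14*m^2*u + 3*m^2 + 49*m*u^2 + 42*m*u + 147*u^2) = m^5 + 11*m^4*u - 4*m^4 + 7*m^3*u^2 - 44*m^3*u - 21*m^3 - 147*m^2*u^3 - 28*m^2*u^2 - 231*m^2*u + 588*m*u^3 - 147*m*u^2 + 3087*u^3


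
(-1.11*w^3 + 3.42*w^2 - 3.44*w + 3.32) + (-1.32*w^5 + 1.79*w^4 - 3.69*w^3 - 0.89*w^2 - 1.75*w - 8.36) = -1.32*w^5 + 1.79*w^4 - 4.8*w^3 + 2.53*w^2 - 5.19*w - 5.04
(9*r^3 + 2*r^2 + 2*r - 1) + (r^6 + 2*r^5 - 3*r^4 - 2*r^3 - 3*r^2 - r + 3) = r^6 + 2*r^5 - 3*r^4 + 7*r^3 - r^2 + r + 2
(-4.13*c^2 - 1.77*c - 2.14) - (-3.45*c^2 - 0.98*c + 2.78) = -0.68*c^2 - 0.79*c - 4.92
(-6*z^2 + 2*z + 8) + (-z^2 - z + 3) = -7*z^2 + z + 11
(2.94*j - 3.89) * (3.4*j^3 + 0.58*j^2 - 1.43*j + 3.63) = 9.996*j^4 - 11.5208*j^3 - 6.4604*j^2 + 16.2349*j - 14.1207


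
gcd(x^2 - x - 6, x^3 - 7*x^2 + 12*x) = x - 3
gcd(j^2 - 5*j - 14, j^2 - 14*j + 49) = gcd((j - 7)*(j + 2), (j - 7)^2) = j - 7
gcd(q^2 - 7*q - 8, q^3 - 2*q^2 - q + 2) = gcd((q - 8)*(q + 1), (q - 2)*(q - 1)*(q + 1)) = q + 1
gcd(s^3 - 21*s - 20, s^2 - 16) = s + 4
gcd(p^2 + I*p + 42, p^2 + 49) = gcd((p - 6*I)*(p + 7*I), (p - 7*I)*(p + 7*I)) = p + 7*I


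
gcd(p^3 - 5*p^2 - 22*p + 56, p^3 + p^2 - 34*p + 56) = p - 2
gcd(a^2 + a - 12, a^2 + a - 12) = a^2 + a - 12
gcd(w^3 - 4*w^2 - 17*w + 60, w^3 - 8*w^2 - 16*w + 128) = w + 4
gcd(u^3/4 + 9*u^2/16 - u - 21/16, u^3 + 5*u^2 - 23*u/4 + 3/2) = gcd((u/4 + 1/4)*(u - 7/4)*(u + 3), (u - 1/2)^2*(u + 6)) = 1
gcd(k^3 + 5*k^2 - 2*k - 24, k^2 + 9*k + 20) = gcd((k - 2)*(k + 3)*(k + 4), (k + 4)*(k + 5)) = k + 4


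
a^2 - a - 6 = (a - 3)*(a + 2)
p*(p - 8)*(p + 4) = p^3 - 4*p^2 - 32*p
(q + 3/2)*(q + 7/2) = q^2 + 5*q + 21/4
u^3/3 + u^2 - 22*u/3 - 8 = (u/3 + 1/3)*(u - 4)*(u + 6)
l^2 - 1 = (l - 1)*(l + 1)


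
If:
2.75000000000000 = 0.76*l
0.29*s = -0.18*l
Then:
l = 3.62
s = -2.25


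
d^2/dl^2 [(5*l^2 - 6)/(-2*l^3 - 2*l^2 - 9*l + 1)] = 2*(-20*l^6 + 414*l^4 + 212*l^3 + 366*l^2 + 360*l + 493)/(8*l^9 + 24*l^8 + 132*l^7 + 212*l^6 + 570*l^5 + 366*l^4 + 627*l^3 - 237*l^2 + 27*l - 1)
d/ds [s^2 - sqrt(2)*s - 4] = 2*s - sqrt(2)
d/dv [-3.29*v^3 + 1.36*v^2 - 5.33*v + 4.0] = -9.87*v^2 + 2.72*v - 5.33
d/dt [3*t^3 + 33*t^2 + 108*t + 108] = 9*t^2 + 66*t + 108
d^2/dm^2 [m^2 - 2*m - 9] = 2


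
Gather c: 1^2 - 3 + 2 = 0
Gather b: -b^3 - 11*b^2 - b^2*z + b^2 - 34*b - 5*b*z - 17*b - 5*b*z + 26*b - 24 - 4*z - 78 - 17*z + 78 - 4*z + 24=-b^3 + b^2*(-z - 10) + b*(-10*z - 25) - 25*z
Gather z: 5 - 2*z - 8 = -2*z - 3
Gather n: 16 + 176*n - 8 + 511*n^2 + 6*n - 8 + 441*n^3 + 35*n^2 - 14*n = 441*n^3 + 546*n^2 + 168*n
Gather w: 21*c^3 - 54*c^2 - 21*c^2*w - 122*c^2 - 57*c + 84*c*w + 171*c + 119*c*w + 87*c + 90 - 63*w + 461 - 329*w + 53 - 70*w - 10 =21*c^3 - 176*c^2 + 201*c + w*(-21*c^2 + 203*c - 462) + 594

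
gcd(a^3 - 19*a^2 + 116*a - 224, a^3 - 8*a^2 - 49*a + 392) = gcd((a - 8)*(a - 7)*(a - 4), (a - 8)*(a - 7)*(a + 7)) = a^2 - 15*a + 56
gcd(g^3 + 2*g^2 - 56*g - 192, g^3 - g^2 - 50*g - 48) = g^2 - 2*g - 48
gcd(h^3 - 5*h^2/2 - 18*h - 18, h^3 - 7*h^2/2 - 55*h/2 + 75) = h - 6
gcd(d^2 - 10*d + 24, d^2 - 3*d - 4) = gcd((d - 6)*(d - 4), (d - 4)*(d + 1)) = d - 4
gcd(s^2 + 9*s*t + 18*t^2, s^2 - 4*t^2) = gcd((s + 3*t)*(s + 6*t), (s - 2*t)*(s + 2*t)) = 1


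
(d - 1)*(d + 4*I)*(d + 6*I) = d^3 - d^2 + 10*I*d^2 - 24*d - 10*I*d + 24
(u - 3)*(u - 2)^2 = u^3 - 7*u^2 + 16*u - 12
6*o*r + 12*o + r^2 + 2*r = (6*o + r)*(r + 2)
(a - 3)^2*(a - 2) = a^3 - 8*a^2 + 21*a - 18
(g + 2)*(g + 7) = g^2 + 9*g + 14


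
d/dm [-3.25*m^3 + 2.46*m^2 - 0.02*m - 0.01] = -9.75*m^2 + 4.92*m - 0.02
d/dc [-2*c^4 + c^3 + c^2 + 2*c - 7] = -8*c^3 + 3*c^2 + 2*c + 2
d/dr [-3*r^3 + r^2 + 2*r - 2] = -9*r^2 + 2*r + 2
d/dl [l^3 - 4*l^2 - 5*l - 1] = 3*l^2 - 8*l - 5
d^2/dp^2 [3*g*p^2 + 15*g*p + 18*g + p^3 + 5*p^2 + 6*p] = 6*g + 6*p + 10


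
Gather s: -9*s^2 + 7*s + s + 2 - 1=-9*s^2 + 8*s + 1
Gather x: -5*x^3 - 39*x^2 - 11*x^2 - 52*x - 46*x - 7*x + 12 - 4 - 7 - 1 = -5*x^3 - 50*x^2 - 105*x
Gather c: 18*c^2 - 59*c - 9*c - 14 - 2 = 18*c^2 - 68*c - 16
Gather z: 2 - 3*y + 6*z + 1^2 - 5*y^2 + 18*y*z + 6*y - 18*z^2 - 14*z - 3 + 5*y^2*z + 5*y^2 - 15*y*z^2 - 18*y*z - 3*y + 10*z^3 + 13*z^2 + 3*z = 10*z^3 + z^2*(-15*y - 5) + z*(5*y^2 - 5)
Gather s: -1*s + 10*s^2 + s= 10*s^2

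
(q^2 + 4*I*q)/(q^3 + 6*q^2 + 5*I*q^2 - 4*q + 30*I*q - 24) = q/(q^2 + q*(6 + I) + 6*I)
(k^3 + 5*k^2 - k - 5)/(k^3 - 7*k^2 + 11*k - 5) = (k^2 + 6*k + 5)/(k^2 - 6*k + 5)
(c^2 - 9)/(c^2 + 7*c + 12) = (c - 3)/(c + 4)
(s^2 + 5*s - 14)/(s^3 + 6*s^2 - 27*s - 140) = (s - 2)/(s^2 - s - 20)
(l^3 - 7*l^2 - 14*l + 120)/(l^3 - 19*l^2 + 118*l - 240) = (l + 4)/(l - 8)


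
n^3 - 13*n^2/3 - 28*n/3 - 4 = (n - 6)*(n + 2/3)*(n + 1)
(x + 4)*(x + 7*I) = x^2 + 4*x + 7*I*x + 28*I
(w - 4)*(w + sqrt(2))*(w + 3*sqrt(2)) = w^3 - 4*w^2 + 4*sqrt(2)*w^2 - 16*sqrt(2)*w + 6*w - 24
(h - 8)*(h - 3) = h^2 - 11*h + 24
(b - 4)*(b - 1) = b^2 - 5*b + 4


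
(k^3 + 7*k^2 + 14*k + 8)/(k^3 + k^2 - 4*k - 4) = (k + 4)/(k - 2)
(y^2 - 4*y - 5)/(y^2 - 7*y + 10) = (y + 1)/(y - 2)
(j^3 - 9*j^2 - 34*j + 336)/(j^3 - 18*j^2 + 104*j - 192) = (j^2 - j - 42)/(j^2 - 10*j + 24)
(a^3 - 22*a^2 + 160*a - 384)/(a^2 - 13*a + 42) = (a^2 - 16*a + 64)/(a - 7)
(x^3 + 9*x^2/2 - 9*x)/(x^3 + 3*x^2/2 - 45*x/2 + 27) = x/(x - 3)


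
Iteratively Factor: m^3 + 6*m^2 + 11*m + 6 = (m + 3)*(m^2 + 3*m + 2) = (m + 1)*(m + 3)*(m + 2)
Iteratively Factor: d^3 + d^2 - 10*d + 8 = (d - 1)*(d^2 + 2*d - 8) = (d - 1)*(d + 4)*(d - 2)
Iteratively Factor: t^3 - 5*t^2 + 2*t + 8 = (t + 1)*(t^2 - 6*t + 8) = (t - 2)*(t + 1)*(t - 4)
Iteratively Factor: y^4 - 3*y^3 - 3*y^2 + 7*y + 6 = (y + 1)*(y^3 - 4*y^2 + y + 6) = (y - 3)*(y + 1)*(y^2 - y - 2) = (y - 3)*(y + 1)^2*(y - 2)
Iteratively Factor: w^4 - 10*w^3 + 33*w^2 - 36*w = (w - 3)*(w^3 - 7*w^2 + 12*w) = w*(w - 3)*(w^2 - 7*w + 12) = w*(w - 4)*(w - 3)*(w - 3)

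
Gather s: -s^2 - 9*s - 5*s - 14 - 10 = -s^2 - 14*s - 24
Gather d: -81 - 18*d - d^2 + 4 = -d^2 - 18*d - 77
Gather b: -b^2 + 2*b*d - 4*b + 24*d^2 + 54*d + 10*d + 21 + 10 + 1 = -b^2 + b*(2*d - 4) + 24*d^2 + 64*d + 32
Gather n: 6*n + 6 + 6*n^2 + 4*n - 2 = 6*n^2 + 10*n + 4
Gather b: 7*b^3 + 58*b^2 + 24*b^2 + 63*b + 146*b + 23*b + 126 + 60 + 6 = 7*b^3 + 82*b^2 + 232*b + 192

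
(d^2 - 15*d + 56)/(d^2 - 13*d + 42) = (d - 8)/(d - 6)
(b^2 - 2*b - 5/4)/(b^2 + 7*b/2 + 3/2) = (b - 5/2)/(b + 3)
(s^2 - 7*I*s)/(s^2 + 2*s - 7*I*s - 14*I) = s/(s + 2)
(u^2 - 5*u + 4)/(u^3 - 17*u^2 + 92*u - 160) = (u - 1)/(u^2 - 13*u + 40)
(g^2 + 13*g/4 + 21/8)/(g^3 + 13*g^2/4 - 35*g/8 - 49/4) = (2*g + 3)/(2*g^2 + 3*g - 14)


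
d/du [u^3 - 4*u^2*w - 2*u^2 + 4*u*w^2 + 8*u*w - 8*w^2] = 3*u^2 - 8*u*w - 4*u + 4*w^2 + 8*w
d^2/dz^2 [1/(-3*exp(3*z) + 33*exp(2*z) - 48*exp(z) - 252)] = (-2*(3*exp(2*z) - 22*exp(z) + 16)^2*exp(z) + (9*exp(2*z) - 44*exp(z) + 16)*(exp(3*z) - 11*exp(2*z) + 16*exp(z) + 84))*exp(z)/(3*(exp(3*z) - 11*exp(2*z) + 16*exp(z) + 84)^3)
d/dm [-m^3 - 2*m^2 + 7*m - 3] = -3*m^2 - 4*m + 7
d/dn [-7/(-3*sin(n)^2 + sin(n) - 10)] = 7*(1 - 6*sin(n))*cos(n)/(3*sin(n)^2 - sin(n) + 10)^2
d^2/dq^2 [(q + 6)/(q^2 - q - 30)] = 2*((-3*q - 5)*(-q^2 + q + 30) - (q + 6)*(2*q - 1)^2)/(-q^2 + q + 30)^3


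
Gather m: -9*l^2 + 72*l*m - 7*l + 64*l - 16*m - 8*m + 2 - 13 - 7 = -9*l^2 + 57*l + m*(72*l - 24) - 18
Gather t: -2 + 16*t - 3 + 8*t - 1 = 24*t - 6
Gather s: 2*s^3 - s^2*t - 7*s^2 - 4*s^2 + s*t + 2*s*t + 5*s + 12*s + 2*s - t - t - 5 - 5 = 2*s^3 + s^2*(-t - 11) + s*(3*t + 19) - 2*t - 10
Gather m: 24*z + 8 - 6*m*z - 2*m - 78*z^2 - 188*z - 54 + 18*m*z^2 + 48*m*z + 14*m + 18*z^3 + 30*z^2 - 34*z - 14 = m*(18*z^2 + 42*z + 12) + 18*z^3 - 48*z^2 - 198*z - 60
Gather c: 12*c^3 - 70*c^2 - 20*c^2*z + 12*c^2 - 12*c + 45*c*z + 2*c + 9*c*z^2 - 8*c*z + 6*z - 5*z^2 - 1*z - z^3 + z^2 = 12*c^3 + c^2*(-20*z - 58) + c*(9*z^2 + 37*z - 10) - z^3 - 4*z^2 + 5*z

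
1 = 1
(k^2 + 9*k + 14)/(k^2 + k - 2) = (k + 7)/(k - 1)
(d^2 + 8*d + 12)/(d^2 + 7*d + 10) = (d + 6)/(d + 5)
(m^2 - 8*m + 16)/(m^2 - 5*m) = (m^2 - 8*m + 16)/(m*(m - 5))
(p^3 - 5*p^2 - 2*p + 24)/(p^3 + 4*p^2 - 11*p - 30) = (p - 4)/(p + 5)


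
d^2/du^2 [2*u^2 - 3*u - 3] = 4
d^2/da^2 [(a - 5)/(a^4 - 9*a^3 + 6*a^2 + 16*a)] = 4*(3*a^7 - 61*a^6 + 468*a^5 - 1455*a^4 + 1090*a^3 + 810*a^2 - 720*a - 640)/(a^3*(a^9 - 27*a^8 + 261*a^7 - 1005*a^6 + 702*a^5 + 3492*a^4 - 4200*a^3 - 5184*a^2 + 4608*a + 4096))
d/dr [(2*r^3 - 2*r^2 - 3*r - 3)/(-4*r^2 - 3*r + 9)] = 4*(-2*r^4 - 3*r^3 + 12*r^2 - 15*r - 9)/(16*r^4 + 24*r^3 - 63*r^2 - 54*r + 81)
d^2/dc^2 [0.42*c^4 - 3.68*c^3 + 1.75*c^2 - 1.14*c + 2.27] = 5.04*c^2 - 22.08*c + 3.5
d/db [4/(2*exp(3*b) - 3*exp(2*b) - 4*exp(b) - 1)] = (-24*exp(2*b) + 24*exp(b) + 16)*exp(b)/(-2*exp(3*b) + 3*exp(2*b) + 4*exp(b) + 1)^2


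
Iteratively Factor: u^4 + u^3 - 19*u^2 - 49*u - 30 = (u - 5)*(u^3 + 6*u^2 + 11*u + 6) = (u - 5)*(u + 1)*(u^2 + 5*u + 6) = (u - 5)*(u + 1)*(u + 3)*(u + 2)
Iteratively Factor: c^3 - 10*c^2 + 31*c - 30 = (c - 5)*(c^2 - 5*c + 6) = (c - 5)*(c - 3)*(c - 2)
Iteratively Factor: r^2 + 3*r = (r)*(r + 3)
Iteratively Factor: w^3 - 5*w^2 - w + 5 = (w - 5)*(w^2 - 1) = (w - 5)*(w + 1)*(w - 1)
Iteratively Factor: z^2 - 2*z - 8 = (z - 4)*(z + 2)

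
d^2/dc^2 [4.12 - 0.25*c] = 0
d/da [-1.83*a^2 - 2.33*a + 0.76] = -3.66*a - 2.33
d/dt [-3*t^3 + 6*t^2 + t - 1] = -9*t^2 + 12*t + 1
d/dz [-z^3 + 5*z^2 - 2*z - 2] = -3*z^2 + 10*z - 2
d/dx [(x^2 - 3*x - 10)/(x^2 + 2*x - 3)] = (5*x^2 + 14*x + 29)/(x^4 + 4*x^3 - 2*x^2 - 12*x + 9)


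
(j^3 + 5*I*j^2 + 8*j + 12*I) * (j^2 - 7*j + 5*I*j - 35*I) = j^5 - 7*j^4 + 10*I*j^4 - 17*j^3 - 70*I*j^3 + 119*j^2 + 52*I*j^2 - 60*j - 364*I*j + 420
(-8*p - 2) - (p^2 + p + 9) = -p^2 - 9*p - 11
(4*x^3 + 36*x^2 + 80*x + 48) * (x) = 4*x^4 + 36*x^3 + 80*x^2 + 48*x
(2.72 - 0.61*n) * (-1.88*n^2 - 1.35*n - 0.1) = 1.1468*n^3 - 4.2901*n^2 - 3.611*n - 0.272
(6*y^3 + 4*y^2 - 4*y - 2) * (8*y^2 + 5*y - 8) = 48*y^5 + 62*y^4 - 60*y^3 - 68*y^2 + 22*y + 16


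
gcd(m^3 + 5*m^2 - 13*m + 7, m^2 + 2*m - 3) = m - 1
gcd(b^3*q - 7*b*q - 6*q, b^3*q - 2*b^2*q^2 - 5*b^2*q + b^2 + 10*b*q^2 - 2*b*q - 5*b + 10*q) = 1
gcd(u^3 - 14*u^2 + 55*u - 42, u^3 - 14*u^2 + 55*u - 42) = u^3 - 14*u^2 + 55*u - 42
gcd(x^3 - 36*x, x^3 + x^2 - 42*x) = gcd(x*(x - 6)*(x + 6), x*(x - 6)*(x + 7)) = x^2 - 6*x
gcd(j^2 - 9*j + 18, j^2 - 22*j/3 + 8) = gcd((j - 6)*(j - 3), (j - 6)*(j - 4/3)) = j - 6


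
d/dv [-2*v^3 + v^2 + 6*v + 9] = -6*v^2 + 2*v + 6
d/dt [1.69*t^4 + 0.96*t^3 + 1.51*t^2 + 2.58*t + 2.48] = 6.76*t^3 + 2.88*t^2 + 3.02*t + 2.58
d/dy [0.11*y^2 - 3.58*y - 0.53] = 0.22*y - 3.58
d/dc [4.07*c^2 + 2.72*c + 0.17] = 8.14*c + 2.72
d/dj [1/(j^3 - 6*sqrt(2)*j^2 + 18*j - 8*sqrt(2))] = 3*(-j^2 + 4*sqrt(2)*j - 6)/(j^3 - 6*sqrt(2)*j^2 + 18*j - 8*sqrt(2))^2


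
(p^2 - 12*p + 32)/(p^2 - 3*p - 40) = (p - 4)/(p + 5)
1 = 1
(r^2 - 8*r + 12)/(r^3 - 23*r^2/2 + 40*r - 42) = 2/(2*r - 7)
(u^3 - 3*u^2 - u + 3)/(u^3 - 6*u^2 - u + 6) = (u - 3)/(u - 6)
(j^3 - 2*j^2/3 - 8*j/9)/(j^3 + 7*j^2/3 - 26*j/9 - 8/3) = j/(j + 3)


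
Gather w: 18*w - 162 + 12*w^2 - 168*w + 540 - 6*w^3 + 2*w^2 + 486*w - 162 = -6*w^3 + 14*w^2 + 336*w + 216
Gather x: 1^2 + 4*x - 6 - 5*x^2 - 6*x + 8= -5*x^2 - 2*x + 3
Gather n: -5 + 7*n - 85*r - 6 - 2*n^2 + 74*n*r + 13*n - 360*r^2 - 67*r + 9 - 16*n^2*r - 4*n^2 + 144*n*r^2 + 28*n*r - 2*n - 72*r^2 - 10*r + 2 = n^2*(-16*r - 6) + n*(144*r^2 + 102*r + 18) - 432*r^2 - 162*r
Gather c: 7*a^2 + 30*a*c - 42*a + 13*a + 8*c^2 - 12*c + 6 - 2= 7*a^2 - 29*a + 8*c^2 + c*(30*a - 12) + 4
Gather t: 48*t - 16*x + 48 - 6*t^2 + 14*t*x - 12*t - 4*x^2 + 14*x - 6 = -6*t^2 + t*(14*x + 36) - 4*x^2 - 2*x + 42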